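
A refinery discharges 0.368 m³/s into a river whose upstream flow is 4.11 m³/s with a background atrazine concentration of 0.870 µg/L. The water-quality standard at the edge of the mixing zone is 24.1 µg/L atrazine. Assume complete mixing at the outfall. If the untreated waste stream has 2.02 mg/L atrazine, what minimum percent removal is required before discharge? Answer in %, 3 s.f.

86.0 %

0.870 µg/L = 0.00087 mg/L.
24.1 µg/L = 0.0241 mg/L.
Mass balance: 0.0241·4.478 = 0.368·Cₑ + 4.11·0.00087.
Cₑ = (0.1079 − 0.003576) / 0.368 = 0.2835 mg/L.
Required removal = 1 − 0.2835/2.02 = 85.96 %.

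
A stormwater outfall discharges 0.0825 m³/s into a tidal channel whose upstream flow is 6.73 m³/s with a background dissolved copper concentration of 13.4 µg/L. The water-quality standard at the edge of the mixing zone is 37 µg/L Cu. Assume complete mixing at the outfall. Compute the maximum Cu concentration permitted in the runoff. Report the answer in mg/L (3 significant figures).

13.4 µg/L = 0.0134 mg/L.
37 µg/L = 0.037 mg/L.
Mass balance: 0.037·6.812 = 0.0825·Cₑ + 6.73·0.0134.
Cₑ = (0.2521 − 0.09018) / 0.0825 = 1.962 mg/L.

1.96 mg/L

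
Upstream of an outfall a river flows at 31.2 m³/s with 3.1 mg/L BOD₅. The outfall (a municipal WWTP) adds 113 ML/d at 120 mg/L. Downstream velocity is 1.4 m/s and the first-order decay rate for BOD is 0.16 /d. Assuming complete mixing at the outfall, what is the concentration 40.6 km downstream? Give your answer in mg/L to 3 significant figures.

7.40 mg/L

113 ML/d = 1.308 m³/s.
After complete mixing, C₀ = (1.308·120 + 31.2·3.1) / 32.51 = 7.803 mg/L.
Travel time t = 4.06e+04 m / 1.4 m/s = 2.9e+04 s = 0.3356 d.
C = 7.803·exp(−0.16·0.3356) = 7.803·0.9477 = 7.395 mg/L.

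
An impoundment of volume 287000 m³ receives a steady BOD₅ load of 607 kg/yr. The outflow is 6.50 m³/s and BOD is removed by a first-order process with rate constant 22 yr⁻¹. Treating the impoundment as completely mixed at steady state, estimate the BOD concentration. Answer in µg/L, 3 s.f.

Outflow Q = 6.50 m³/s × 3.156e+07 s/yr = 2.051e+08 m³/yr.
Steady-state CSTR mass balance: W = Q·C + k·V·C, so C = W/(Q + kV).
Q + kV = 2.051e+08 + 22·287000 = 2.114e+08 m³/yr.
C = 607/2.114e+08 = 2.871e-06 kg/m³ = 0.002871 mg/L = 2.871 µg/L.

2.87 µg/L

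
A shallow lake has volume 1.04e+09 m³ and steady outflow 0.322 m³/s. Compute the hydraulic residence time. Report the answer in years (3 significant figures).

102 yr

Q = 0.322 m³/s × 3.156e+07 s/yr = 1.016e+07 m³/yr.
Hydraulic residence time τ = V/Q = 1.04e+09/1.016e+07 = 102.3 yr.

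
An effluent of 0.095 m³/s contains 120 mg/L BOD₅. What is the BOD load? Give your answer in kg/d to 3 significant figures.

Mass flux = Q·C = 0.095 m³/s × 120 g/m³ = 11.4 g/s.
= 11.4 g/s × 86.4 = 985 kg/d.

985 kg/d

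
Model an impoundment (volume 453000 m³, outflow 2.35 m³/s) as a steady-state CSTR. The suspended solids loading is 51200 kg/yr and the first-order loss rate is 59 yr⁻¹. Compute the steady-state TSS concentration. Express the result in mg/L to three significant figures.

Outflow Q = 2.35 m³/s × 3.156e+07 s/yr = 7.416e+07 m³/yr.
Steady-state CSTR mass balance: W = Q·C + k·V·C, so C = W/(Q + kV).
Q + kV = 7.416e+07 + 59·453000 = 1.009e+08 m³/yr.
C = 51200/1.009e+08 = 0.0005075 kg/m³ = 0.5075 mg/L.

0.507 mg/L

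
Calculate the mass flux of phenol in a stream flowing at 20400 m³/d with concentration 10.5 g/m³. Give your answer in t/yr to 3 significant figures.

78.2 t/yr

20400 m³/d = 0.2361 m³/s.
Mass flux = Q·C = 0.2361 m³/s × 10.5 g/m³ = 2.479 g/s.
= 2.479 g/s × 31.56 = 78.24 t/yr.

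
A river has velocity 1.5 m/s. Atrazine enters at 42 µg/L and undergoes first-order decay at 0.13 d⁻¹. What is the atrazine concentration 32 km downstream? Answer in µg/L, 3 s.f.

Travel time t = 32 km / 1.5 m/s = 3.2e+04/1.5 = 2.133e+04 s = 0.2469 d.
First-order decay: C = 42·exp(−0.13·0.2469) = 42·0.9684 = 40.67 µg/L.

40.7 µg/L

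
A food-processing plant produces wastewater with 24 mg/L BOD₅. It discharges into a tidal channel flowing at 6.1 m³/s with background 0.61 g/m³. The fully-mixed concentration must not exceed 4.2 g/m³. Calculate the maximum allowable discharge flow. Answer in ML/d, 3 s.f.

95.6 ML/d

Mass balance at complete mixing: C_std·(Q_w + Q_r) = Q_w·C_e + Q_r·C_b.
Rearranging, Q_w = Q_r·(C_std − C_b)/(C_e − C_std) = 6.1·(4.2 − 0.61) / (24 − 4.2) = 1.106 m³/s.
= 95.56 ML/d.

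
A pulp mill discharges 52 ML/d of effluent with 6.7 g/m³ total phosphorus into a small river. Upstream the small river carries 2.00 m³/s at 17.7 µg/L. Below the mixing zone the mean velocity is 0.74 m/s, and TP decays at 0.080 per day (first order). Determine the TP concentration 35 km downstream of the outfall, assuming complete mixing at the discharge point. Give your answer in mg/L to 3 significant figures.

1.50 mg/L

52 ML/d = 0.6019 m³/s.
17.7 µg/L = 0.0177 mg/L.
After complete mixing, C₀ = (0.6019·6.7 + 2·0.0177) / 2.602 = 1.563 mg/L.
Travel time t = 3.5e+04 m / 0.74 m/s = 4.73e+04 s = 0.5474 d.
C = 1.563·exp(−0.080·0.5474) = 1.563·0.9572 = 1.496 mg/L.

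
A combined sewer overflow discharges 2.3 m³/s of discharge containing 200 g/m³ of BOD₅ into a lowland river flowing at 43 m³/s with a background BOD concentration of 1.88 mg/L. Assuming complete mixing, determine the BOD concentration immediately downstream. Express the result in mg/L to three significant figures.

Conservation of mass across the mixing zone: C = (2.3·200 + 43·1.88) / (2.3 + 43) = 540.8/45.3 = 11.94 mg/L.

11.9 mg/L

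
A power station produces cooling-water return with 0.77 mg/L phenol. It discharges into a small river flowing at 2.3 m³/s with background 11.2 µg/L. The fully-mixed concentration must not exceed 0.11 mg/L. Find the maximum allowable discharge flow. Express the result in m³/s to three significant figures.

0.344 m³/s

11.2 µg/L = 0.0112 mg/L.
Mass balance at complete mixing: C_std·(Q_w + Q_r) = Q_w·C_e + Q_r·C_b.
Rearranging, Q_w = Q_r·(C_std − C_b)/(C_e − C_std) = 2.3·(0.11 − 0.0112) / (0.77 − 0.11) = 0.3443 m³/s.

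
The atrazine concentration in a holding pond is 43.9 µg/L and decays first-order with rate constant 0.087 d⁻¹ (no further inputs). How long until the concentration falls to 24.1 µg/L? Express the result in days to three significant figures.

t = ln(C₀/C)/k = ln(43.9/24.1)/0.087 = 0.5997/0.087 = 6.893 d.

6.89 d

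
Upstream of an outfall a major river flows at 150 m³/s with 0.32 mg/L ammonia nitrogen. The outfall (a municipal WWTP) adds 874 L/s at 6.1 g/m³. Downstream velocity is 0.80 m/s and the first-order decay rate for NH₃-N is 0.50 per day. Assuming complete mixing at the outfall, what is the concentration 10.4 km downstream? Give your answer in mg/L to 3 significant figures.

874 L/s = 0.874 m³/s.
After complete mixing, C₀ = (0.874·6.1 + 150·0.32) / 150.9 = 0.3535 mg/L.
Travel time t = 1.04e+04 m / 0.80 m/s = 1.3e+04 s = 0.1505 d.
C = 0.3535·exp(−0.50·0.1505) = 0.3535·0.9275 = 0.3279 mg/L.

0.328 mg/L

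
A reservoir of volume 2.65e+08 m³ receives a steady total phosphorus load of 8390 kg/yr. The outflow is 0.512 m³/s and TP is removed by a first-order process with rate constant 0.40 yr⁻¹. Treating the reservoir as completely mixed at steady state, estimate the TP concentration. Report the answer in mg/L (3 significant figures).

0.0687 mg/L

Outflow Q = 0.512 m³/s × 3.156e+07 s/yr = 1.616e+07 m³/yr.
Steady-state CSTR mass balance: W = Q·C + k·V·C, so C = W/(Q + kV).
Q + kV = 1.616e+07 + 0.40·2.65e+08 = 1.222e+08 m³/yr.
C = 8390/1.222e+08 = 6.868e-05 kg/m³ = 0.06868 mg/L.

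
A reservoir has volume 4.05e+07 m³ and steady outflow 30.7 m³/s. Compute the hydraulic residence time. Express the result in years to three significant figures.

Q = 30.7 m³/s × 3.156e+07 s/yr = 9.688e+08 m³/yr.
Hydraulic residence time τ = V/Q = 4.05e+07/9.688e+08 = 0.0418 yr.

0.0418 yr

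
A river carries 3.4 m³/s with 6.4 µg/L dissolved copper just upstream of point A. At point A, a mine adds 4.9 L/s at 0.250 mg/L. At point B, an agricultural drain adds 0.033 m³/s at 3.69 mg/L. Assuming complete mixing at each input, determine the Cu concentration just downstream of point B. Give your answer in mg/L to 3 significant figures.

6.4 µg/L = 0.0064 mg/L.
4.9 L/s = 0.0049 m³/s.
After input A: C = (3.4·0.0064 + 0.0049·0.25) / 3.405 = 0.006751 mg/L.
After input B: C = (3.405·0.006751 + 0.033·3.69) / 3.438 = 0.04211 mg/L.

0.0421 mg/L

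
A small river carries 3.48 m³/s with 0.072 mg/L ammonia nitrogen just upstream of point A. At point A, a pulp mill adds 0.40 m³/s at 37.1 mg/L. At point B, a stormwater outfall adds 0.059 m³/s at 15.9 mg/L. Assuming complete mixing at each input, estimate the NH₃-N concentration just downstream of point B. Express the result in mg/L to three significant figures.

4.07 mg/L

After input A: C = (3.48·0.072 + 0.4·37.1) / 3.88 = 3.889 mg/L.
After input B: C = (3.88·3.889 + 0.059·15.9) / 3.939 = 4.069 mg/L.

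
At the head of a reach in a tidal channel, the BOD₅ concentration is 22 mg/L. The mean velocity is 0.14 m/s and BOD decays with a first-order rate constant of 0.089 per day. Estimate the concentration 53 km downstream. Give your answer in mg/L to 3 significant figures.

14.9 mg/L

Travel time t = 53 km / 0.14 m/s = 5.3e+04/0.14 = 3.786e+05 s = 4.382 d.
First-order decay: C = 22·exp(−0.089·4.382) = 22·0.6771 = 14.9 mg/L.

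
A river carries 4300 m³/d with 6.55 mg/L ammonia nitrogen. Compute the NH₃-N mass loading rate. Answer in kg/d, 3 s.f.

4300 m³/d = 0.04977 m³/s.
Mass flux = Q·C = 0.04977 m³/s × 6.55 g/m³ = 0.326 g/s.
= 0.326 g/s × 86.4 = 28.16 kg/d.

28.2 kg/d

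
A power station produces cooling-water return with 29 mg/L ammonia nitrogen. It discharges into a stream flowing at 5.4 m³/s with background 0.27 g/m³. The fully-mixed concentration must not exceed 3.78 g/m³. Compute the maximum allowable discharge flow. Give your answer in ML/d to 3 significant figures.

Mass balance at complete mixing: C_std·(Q_w + Q_r) = Q_w·C_e + Q_r·C_b.
Rearranging, Q_w = Q_r·(C_std − C_b)/(C_e − C_std) = 5.4·(3.78 − 0.27) / (29 − 3.78) = 0.7515 m³/s.
= 64.93 ML/d.

64.9 ML/d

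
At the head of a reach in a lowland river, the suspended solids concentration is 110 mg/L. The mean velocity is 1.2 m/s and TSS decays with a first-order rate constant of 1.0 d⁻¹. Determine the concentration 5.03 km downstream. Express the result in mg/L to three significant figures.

105 mg/L

Travel time t = 5.03 km / 1.2 m/s = 5030/1.2 = 4192 s = 0.04851 d.
First-order decay: C = 110·exp(−1.0·0.04851) = 110·0.9526 = 104.8 mg/L.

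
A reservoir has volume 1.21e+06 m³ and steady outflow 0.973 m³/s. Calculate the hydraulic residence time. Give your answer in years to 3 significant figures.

Q = 0.973 m³/s × 3.156e+07 s/yr = 3.071e+07 m³/yr.
Hydraulic residence time τ = V/Q = 1.21e+06/3.071e+07 = 0.03941 yr.

0.0394 yr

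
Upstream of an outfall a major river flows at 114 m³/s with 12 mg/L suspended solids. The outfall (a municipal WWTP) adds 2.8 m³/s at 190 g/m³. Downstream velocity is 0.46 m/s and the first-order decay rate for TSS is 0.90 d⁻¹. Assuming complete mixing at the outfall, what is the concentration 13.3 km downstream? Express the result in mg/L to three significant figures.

After complete mixing, C₀ = (2.8·190 + 114·12) / 116.8 = 16.27 mg/L.
Travel time t = 1.33e+04 m / 0.46 m/s = 2.891e+04 s = 0.3346 d.
C = 16.27·exp(−0.90·0.3346) = 16.27·0.7399 = 12.04 mg/L.

12.0 mg/L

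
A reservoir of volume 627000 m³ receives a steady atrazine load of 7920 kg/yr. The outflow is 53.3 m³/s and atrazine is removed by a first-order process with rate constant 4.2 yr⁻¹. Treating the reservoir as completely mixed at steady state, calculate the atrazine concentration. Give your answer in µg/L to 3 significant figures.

4.70 µg/L

Outflow Q = 53.3 m³/s × 3.156e+07 s/yr = 1.682e+09 m³/yr.
Steady-state CSTR mass balance: W = Q·C + k·V·C, so C = W/(Q + kV).
Q + kV = 1.682e+09 + 4.2·627000 = 1.685e+09 m³/yr.
C = 7920/1.685e+09 = 4.701e-06 kg/m³ = 0.004701 mg/L = 4.701 µg/L.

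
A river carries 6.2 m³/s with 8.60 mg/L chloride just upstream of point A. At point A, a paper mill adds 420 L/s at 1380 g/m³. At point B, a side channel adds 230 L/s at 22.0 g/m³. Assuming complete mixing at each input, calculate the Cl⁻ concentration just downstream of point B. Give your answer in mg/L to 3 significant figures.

420 L/s = 0.42 m³/s.
After input A: C = (6.2·8.6 + 0.42·1380) / 6.62 = 95.61 mg/L.
230 L/s = 0.23 m³/s.
After input B: C = (6.62·95.61 + 0.23·22) / 6.85 = 93.14 mg/L.

93.1 mg/L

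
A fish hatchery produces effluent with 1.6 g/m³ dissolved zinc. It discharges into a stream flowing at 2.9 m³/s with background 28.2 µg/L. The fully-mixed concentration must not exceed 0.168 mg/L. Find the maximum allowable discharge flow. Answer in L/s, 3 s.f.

283 L/s

28.2 µg/L = 0.0282 mg/L.
Mass balance at complete mixing: C_std·(Q_w + Q_r) = Q_w·C_e + Q_r·C_b.
Rearranging, Q_w = Q_r·(C_std − C_b)/(C_e − C_std) = 2.9·(0.168 − 0.0282) / (1.6 − 0.168) = 0.2831 m³/s.
= 283.1 L/s.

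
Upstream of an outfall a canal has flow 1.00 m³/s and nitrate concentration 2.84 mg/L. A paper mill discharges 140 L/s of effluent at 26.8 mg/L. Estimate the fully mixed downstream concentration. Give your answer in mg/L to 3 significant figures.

5.78 mg/L

140 L/s = 0.14 m³/s.
By mass balance at complete mixing, C = (0.14·26.8 + 1·2.84) / (0.14 + 1) = 6.592/1.14 = 5.782 mg/L.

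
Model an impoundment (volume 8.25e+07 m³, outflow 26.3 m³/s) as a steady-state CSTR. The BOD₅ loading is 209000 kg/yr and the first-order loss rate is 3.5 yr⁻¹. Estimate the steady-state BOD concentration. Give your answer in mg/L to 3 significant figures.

Outflow Q = 26.3 m³/s × 3.156e+07 s/yr = 8.3e+08 m³/yr.
Steady-state CSTR mass balance: W = Q·C + k·V·C, so C = W/(Q + kV).
Q + kV = 8.3e+08 + 3.5·8.25e+07 = 1.119e+09 m³/yr.
C = 209000/1.119e+09 = 0.0001868 kg/m³ = 0.1868 mg/L.

0.187 mg/L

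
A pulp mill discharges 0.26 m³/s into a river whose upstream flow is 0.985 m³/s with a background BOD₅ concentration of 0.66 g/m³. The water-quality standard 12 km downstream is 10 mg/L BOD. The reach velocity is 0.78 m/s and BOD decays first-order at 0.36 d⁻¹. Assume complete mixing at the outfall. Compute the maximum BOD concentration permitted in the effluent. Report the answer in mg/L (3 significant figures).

Travel time to the compliance point: t = 1.2e+04/0.78 = 1.538e+04 s = 0.1781 d; decay factor exp(−0.36·0.1781) = 0.9379.
So the concentration just after mixing may be at most 10/0.9379 = 10.66 mg/L.
Mass balance: 10.66·1.245 = 0.26·Cₑ + 0.985·0.66.
Cₑ = (13.27 − 0.6501) / 0.26 = 48.55 mg/L.

48.6 mg/L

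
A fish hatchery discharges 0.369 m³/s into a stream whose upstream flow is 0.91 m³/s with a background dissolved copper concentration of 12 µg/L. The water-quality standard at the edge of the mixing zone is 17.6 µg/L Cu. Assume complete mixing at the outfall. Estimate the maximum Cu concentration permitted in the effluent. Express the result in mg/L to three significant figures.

0.0314 mg/L

12 µg/L = 0.012 mg/L.
17.6 µg/L = 0.0176 mg/L.
Mass balance: 0.0176·1.279 = 0.369·Cₑ + 0.91·0.012.
Cₑ = (0.02251 − 0.01092) / 0.369 = 0.03141 mg/L.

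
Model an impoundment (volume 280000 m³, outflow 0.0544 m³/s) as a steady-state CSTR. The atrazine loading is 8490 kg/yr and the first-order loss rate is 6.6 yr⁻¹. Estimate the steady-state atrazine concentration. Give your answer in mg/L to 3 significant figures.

Outflow Q = 0.0544 m³/s × 3.156e+07 s/yr = 1.717e+06 m³/yr.
Steady-state CSTR mass balance: W = Q·C + k·V·C, so C = W/(Q + kV).
Q + kV = 1.717e+06 + 6.6·280000 = 3.565e+06 m³/yr.
C = 8490/3.565e+06 = 0.002382 kg/m³ = 2.382 mg/L.

2.38 mg/L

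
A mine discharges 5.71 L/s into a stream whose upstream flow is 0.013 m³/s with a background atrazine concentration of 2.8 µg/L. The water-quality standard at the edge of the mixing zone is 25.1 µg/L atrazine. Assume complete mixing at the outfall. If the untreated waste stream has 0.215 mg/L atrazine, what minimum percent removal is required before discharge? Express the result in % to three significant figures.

64.7 %

5.71 L/s = 0.00571 m³/s.
2.8 µg/L = 0.0028 mg/L.
25.1 µg/L = 0.0251 mg/L.
Mass balance: 0.0251·0.01871 = 0.00571·Cₑ + 0.013·0.0028.
Cₑ = (0.0004696 − 3.64e-05) / 0.00571 = 0.07587 mg/L.
Required removal = 1 − 0.07587/0.215 = 64.71 %.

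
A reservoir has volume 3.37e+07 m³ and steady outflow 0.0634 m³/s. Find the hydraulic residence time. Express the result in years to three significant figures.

16.8 yr

Q = 0.0634 m³/s × 3.156e+07 s/yr = 2.001e+06 m³/yr.
Hydraulic residence time τ = V/Q = 3.37e+07/2.001e+06 = 16.84 yr.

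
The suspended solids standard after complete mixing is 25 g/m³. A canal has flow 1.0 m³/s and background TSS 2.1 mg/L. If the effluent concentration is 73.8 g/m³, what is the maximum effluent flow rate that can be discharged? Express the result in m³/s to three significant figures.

Mass balance at complete mixing: C_std·(Q_w + Q_r) = Q_w·C_e + Q_r·C_b.
Rearranging, Q_w = Q_r·(C_std − C_b)/(C_e − C_std) = 1.0·(25 − 2.1) / (73.8 − 25) = 0.4693 m³/s.

0.469 m³/s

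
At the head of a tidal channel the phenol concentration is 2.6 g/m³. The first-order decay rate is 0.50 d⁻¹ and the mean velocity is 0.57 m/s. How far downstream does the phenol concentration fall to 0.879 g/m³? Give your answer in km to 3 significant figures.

107 km

From C = C₀·e^(−kt), t = ln(C₀/C)/k = ln(2.6/0.879)/0.50 = 1.084/0.50 = 2.169 d.
Distance = v·t = 0.57 m/s × 1.874e+05 s = 1.068e+05 m = 106.8 km.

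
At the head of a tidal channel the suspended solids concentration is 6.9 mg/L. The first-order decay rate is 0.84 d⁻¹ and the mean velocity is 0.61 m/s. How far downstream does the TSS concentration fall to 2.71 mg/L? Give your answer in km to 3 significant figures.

From C = C₀·e^(−kt), t = ln(C₀/C)/k = ln(6.9/2.71)/0.84 = 0.9346/0.84 = 1.113 d.
Distance = v·t = 0.61 m/s × 9.613e+04 s = 5.864e+04 m = 58.64 km.

58.6 km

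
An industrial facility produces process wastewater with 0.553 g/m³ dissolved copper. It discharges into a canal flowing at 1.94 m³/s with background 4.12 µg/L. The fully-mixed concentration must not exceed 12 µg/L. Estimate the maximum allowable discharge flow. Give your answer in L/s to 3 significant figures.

28.3 L/s

4.12 µg/L = 0.00412 mg/L.
12 µg/L = 0.012 mg/L.
Mass balance at complete mixing: C_std·(Q_w + Q_r) = Q_w·C_e + Q_r·C_b.
Rearranging, Q_w = Q_r·(C_std − C_b)/(C_e − C_std) = 1.94·(0.012 − 0.00412) / (0.553 − 0.012) = 0.02826 m³/s.
= 28.26 L/s.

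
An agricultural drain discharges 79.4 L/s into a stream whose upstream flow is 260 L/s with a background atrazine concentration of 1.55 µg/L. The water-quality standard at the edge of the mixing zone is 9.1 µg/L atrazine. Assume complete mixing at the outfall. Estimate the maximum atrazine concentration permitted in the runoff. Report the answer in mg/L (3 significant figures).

0.0338 mg/L

79.4 L/s = 0.0794 m³/s.
260 L/s = 0.26 m³/s.
1.55 µg/L = 0.00155 mg/L.
9.1 µg/L = 0.0091 mg/L.
Mass balance: 0.0091·0.3394 = 0.0794·Cₑ + 0.26·0.00155.
Cₑ = (0.003089 − 0.000403) / 0.0794 = 0.03382 mg/L.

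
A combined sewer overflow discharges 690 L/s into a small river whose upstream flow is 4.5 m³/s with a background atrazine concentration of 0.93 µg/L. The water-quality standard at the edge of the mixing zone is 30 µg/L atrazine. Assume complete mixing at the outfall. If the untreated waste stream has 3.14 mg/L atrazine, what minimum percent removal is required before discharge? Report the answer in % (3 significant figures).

690 L/s = 0.69 m³/s.
0.93 µg/L = 0.00093 mg/L.
30 µg/L = 0.03 mg/L.
Mass balance: 0.03·5.19 = 0.69·Cₑ + 4.5·0.00093.
Cₑ = (0.1557 − 0.004185) / 0.69 = 0.2196 mg/L.
Required removal = 1 − 0.2196/3.14 = 93.01 %.

93.0 %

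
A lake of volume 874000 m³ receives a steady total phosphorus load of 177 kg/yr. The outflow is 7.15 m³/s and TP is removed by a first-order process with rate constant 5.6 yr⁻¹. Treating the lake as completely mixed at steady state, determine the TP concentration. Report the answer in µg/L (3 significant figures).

Outflow Q = 7.15 m³/s × 3.156e+07 s/yr = 2.256e+08 m³/yr.
Steady-state CSTR mass balance: W = Q·C + k·V·C, so C = W/(Q + kV).
Q + kV = 2.256e+08 + 5.6·874000 = 2.305e+08 m³/yr.
C = 177/2.305e+08 = 7.678e-07 kg/m³ = 0.0007678 mg/L = 0.7678 µg/L.

0.768 µg/L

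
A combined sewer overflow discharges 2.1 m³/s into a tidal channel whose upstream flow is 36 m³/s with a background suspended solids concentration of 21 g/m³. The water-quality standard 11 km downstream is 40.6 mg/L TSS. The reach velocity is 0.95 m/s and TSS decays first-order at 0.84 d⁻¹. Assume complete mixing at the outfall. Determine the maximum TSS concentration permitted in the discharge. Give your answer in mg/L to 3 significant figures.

464 mg/L

Travel time to the compliance point: t = 1.1e+04/0.95 = 1.158e+04 s = 0.134 d; decay factor exp(−0.84·0.134) = 0.8935.
So the concentration just after mixing may be at most 40.6/0.8935 = 45.44 mg/L.
Mass balance: 45.44·38.1 = 2.1·Cₑ + 36·21.
Cₑ = (1731 − 756) / 2.1 = 464.4 mg/L.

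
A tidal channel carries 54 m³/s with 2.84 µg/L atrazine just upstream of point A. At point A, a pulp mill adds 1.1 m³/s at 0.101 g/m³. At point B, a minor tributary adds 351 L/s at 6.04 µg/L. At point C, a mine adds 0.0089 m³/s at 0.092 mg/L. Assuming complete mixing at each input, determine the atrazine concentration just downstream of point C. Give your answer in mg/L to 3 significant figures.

0.00482 mg/L

2.84 µg/L = 0.00284 mg/L.
After input A: C = (54·0.00284 + 1.1·0.101) / 55.1 = 0.0048 mg/L.
351 L/s = 0.351 m³/s.
6.04 µg/L = 0.00604 mg/L.
After input B: C = (55.1·0.0048 + 0.351·0.00604) / 55.45 = 0.004807 mg/L.
After input C: C = (55.45·0.004807 + 0.0089·0.092) / 55.46 = 0.004821 mg/L.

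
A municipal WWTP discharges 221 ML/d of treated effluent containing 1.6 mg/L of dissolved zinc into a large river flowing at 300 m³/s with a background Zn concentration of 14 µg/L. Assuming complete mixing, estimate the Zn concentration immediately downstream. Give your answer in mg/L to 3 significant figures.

0.0274 mg/L

221 ML/d = 2.558 m³/s.
14 µg/L = 0.014 mg/L.
Flow-weighted mixing gives C = (2.558·1.6 + 300·0.014) / (2.558 + 300) = 8.293/302.6 = 0.02741 mg/L.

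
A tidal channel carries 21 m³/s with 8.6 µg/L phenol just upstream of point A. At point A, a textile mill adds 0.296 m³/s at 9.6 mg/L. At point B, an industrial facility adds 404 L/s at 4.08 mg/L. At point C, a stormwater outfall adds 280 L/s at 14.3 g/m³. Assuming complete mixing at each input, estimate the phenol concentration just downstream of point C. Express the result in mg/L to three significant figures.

0.395 mg/L

8.6 µg/L = 0.0086 mg/L.
After input A: C = (21·0.0086 + 0.296·9.6) / 21.3 = 0.1419 mg/L.
404 L/s = 0.404 m³/s.
After input B: C = (21.3·0.1419 + 0.404·4.08) / 21.7 = 0.2152 mg/L.
280 L/s = 0.28 m³/s.
After input C: C = (21.7·0.2152 + 0.28·14.3) / 21.98 = 0.3947 mg/L.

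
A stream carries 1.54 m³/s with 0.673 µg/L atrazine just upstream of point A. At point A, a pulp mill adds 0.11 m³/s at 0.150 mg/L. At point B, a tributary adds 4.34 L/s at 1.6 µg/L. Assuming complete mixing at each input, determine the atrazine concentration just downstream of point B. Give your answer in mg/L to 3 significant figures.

0.0106 mg/L

0.673 µg/L = 0.000673 mg/L.
After input A: C = (1.54·0.000673 + 0.11·0.15) / 1.65 = 0.01063 mg/L.
4.34 L/s = 0.00434 m³/s.
1.6 µg/L = 0.0016 mg/L.
After input B: C = (1.65·0.01063 + 0.00434·0.0016) / 1.654 = 0.0106 mg/L.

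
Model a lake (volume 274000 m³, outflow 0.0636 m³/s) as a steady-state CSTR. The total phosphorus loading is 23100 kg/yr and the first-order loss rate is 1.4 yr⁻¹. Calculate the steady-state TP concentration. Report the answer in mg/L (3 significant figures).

Outflow Q = 0.0636 m³/s × 3.156e+07 s/yr = 2.007e+06 m³/yr.
Steady-state CSTR mass balance: W = Q·C + k·V·C, so C = W/(Q + kV).
Q + kV = 2.007e+06 + 1.4·274000 = 2.391e+06 m³/yr.
C = 23100/2.391e+06 = 0.009663 kg/m³ = 9.663 mg/L.

9.66 mg/L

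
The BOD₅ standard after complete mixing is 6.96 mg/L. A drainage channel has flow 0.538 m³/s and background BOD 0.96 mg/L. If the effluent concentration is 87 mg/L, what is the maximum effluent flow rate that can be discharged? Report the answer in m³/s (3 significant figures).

0.0403 m³/s

Mass balance at complete mixing: C_std·(Q_w + Q_r) = Q_w·C_e + Q_r·C_b.
Rearranging, Q_w = Q_r·(C_std − C_b)/(C_e − C_std) = 0.538·(6.96 − 0.96) / (87 − 6.96) = 0.04033 m³/s.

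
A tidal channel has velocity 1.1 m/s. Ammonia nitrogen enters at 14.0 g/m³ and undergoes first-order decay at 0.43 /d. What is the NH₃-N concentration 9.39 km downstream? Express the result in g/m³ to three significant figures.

Travel time t = 9.39 km / 1.1 m/s = 9390/1.1 = 8536 s = 0.0988 d.
First-order decay: C = 14.0·exp(−0.43·0.0988) = 14.0·0.9584 = 13.42 g/m³.

13.4 g/m³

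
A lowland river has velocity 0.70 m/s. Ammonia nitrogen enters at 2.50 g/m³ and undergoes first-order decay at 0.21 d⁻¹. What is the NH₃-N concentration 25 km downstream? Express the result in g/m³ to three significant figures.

2.29 g/m³

Travel time t = 25 km / 0.70 m/s = 2.5e+04/0.70 = 3.571e+04 s = 0.4134 d.
First-order decay: C = 2.50·exp(−0.21·0.4134) = 2.50·0.9169 = 2.292 g/m³.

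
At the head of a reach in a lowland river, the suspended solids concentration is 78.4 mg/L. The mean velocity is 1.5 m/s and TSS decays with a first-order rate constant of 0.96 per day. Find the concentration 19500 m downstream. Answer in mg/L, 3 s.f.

Travel time t = 19500 m / 1.5 m/s = 1.95e+04/1.5 = 1.3e+04 s = 0.1505 d.
First-order decay: C = 78.4·exp(−0.96·0.1505) = 78.4·0.8655 = 67.86 mg/L.

67.9 mg/L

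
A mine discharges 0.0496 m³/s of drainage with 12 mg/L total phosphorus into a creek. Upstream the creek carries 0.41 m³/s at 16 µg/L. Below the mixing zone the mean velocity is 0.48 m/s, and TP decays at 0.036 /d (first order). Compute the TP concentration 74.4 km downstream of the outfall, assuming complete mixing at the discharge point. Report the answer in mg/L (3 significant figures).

16 µg/L = 0.016 mg/L.
After complete mixing, C₀ = (0.0496·12 + 0.41·0.016) / 0.4596 = 1.309 mg/L.
Travel time t = 7.44e+04 m / 0.48 m/s = 1.55e+05 s = 1.794 d.
C = 1.309·exp(−0.036·1.794) = 1.309·0.9375 = 1.227 mg/L.

1.23 mg/L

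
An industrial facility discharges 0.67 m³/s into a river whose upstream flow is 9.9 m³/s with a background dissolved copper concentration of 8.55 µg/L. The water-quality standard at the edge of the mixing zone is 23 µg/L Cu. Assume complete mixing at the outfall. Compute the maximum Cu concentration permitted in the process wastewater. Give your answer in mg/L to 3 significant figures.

8.55 µg/L = 0.00855 mg/L.
23 µg/L = 0.023 mg/L.
Mass balance: 0.023·10.57 = 0.67·Cₑ + 9.9·0.00855.
Cₑ = (0.2431 − 0.08465) / 0.67 = 0.2365 mg/L.

0.237 mg/L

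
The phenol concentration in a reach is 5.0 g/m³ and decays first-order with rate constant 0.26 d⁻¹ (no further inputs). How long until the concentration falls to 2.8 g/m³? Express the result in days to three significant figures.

2.23 d

t = ln(C₀/C)/k = ln(5.0/2.8)/0.26 = 0.5798/0.26 = 2.23 d.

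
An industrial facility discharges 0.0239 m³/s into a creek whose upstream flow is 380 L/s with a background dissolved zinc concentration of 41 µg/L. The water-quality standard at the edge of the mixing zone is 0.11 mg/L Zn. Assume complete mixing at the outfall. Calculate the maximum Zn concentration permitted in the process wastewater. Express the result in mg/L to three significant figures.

1.21 mg/L

380 L/s = 0.38 m³/s.
41 µg/L = 0.041 mg/L.
Mass balance: 0.11·0.4039 = 0.0239·Cₑ + 0.38·0.041.
Cₑ = (0.04443 − 0.01558) / 0.0239 = 1.207 mg/L.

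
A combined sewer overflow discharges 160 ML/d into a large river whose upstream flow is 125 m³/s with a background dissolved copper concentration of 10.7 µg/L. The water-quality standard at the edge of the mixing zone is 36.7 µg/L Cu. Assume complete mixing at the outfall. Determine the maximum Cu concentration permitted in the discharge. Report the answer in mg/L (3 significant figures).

160 ML/d = 1.852 m³/s.
10.7 µg/L = 0.0107 mg/L.
36.7 µg/L = 0.0367 mg/L.
Mass balance: 0.0367·126.9 = 1.852·Cₑ + 125·0.0107.
Cₑ = (4.655 − 1.337) / 1.852 = 1.792 mg/L.

1.79 mg/L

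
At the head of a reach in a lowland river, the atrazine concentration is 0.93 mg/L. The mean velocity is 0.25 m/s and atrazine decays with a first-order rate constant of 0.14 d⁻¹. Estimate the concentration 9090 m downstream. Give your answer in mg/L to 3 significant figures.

Travel time t = 9090 m / 0.25 m/s = 9090/0.25 = 3.636e+04 s = 0.4208 d.
First-order decay: C = 0.93·exp(−0.14·0.4208) = 0.93·0.9428 = 0.8768 mg/L.

0.877 mg/L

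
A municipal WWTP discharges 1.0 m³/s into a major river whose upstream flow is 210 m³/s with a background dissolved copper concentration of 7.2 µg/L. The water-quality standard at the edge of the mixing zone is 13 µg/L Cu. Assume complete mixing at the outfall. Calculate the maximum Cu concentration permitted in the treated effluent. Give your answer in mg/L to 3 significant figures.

7.2 µg/L = 0.0072 mg/L.
13 µg/L = 0.013 mg/L.
Mass balance: 0.013·211 = 1·Cₑ + 210·0.0072.
Cₑ = (2.743 − 1.512) / 1 = 1.231 mg/L.

1.23 mg/L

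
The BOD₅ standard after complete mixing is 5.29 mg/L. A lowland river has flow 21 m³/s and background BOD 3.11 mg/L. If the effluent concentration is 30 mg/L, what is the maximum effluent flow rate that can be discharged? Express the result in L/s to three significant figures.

1850 L/s

Mass balance at complete mixing: C_std·(Q_w + Q_r) = Q_w·C_e + Q_r·C_b.
Rearranging, Q_w = Q_r·(C_std − C_b)/(C_e − C_std) = 21·(5.29 − 3.11) / (30 − 5.29) = 1.853 m³/s.
= 1853 L/s.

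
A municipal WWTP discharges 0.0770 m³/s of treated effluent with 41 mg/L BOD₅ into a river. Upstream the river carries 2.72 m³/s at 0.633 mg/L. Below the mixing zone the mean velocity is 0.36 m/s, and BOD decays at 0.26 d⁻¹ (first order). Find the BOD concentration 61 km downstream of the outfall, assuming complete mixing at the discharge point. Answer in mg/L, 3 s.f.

After complete mixing, C₀ = (0.077·41 + 2.72·0.633) / 2.797 = 1.744 mg/L.
Travel time t = 6.1e+04 m / 0.36 m/s = 1.694e+05 s = 1.961 d.
C = 1.744·exp(−0.26·1.961) = 1.744·0.6006 = 1.048 mg/L.

1.05 mg/L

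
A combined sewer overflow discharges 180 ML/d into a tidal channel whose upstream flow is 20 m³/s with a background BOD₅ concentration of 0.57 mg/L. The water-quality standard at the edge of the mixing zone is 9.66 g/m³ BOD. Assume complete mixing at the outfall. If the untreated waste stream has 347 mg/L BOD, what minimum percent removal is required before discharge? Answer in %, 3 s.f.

180 ML/d = 2.083 m³/s.
Mass balance: 9.66·22.08 = 2.083·Cₑ + 20·0.57.
Cₑ = (213.3 − 11.4) / 2.083 = 96.92 mg/L.
Required removal = 1 − 96.92/347 = 72.07 %.

72.1 %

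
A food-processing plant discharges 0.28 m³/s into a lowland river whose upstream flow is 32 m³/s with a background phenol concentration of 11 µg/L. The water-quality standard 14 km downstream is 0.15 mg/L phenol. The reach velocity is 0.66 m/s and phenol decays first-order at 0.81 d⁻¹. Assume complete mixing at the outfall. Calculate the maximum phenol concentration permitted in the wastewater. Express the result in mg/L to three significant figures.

11 µg/L = 0.011 mg/L.
Travel time to the compliance point: t = 1.4e+04/0.66 = 2.121e+04 s = 0.2455 d; decay factor exp(−0.81·0.2455) = 0.8197.
So the concentration just after mixing may be at most 0.15/0.8197 = 0.183 mg/L.
Mass balance: 0.183·32.28 = 0.28·Cₑ + 32·0.011.
Cₑ = (5.907 − 0.352) / 0.28 = 19.84 mg/L.

19.8 mg/L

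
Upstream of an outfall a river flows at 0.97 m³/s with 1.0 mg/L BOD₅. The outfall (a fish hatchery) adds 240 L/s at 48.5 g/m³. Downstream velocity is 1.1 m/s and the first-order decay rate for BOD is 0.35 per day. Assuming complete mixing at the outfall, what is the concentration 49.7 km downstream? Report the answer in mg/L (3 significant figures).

240 L/s = 0.24 m³/s.
After complete mixing, C₀ = (0.24·48.5 + 0.97·1) / 1.21 = 10.42 mg/L.
Travel time t = 4.97e+04 m / 1.1 m/s = 4.518e+04 s = 0.5229 d.
C = 10.42·exp(−0.35·0.5229) = 10.42·0.8327 = 8.678 mg/L.

8.68 mg/L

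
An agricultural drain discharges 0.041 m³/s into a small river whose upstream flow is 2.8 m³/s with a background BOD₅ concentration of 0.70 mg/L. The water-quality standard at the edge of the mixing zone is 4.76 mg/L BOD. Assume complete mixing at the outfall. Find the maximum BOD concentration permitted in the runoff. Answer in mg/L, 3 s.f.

Mass balance: 4.76·2.841 = 0.041·Cₑ + 2.8·0.7.
Cₑ = (13.52 − 1.96) / 0.041 = 282 mg/L.

282 mg/L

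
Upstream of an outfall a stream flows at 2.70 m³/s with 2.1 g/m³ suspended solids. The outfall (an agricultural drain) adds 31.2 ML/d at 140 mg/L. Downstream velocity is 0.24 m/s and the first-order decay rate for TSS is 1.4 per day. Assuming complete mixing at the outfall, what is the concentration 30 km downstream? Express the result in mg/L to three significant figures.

31.2 ML/d = 0.3611 m³/s.
After complete mixing, C₀ = (0.3611·140 + 2.7·2.1) / 3.061 = 18.37 mg/L.
Travel time t = 3e+04 m / 0.24 m/s = 1.25e+05 s = 1.447 d.
C = 18.37·exp(−1.4·1.447) = 18.37·0.1319 = 2.423 mg/L.

2.42 mg/L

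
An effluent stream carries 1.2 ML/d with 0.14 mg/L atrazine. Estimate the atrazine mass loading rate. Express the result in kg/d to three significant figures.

0.168 kg/d

1.2 ML/d = 0.01389 m³/s.
Mass flux = Q·C = 0.01389 m³/s × 0.14 g/m³ = 0.001944 g/s.
= 0.001944 g/s × 86.4 = 0.168 kg/d.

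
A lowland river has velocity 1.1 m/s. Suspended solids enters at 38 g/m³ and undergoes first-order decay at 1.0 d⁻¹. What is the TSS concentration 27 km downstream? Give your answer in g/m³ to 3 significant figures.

Travel time t = 27 km / 1.1 m/s = 2.7e+04/1.1 = 2.455e+04 s = 0.2841 d.
First-order decay: C = 38·exp(−1.0·0.2841) = 38·0.7527 = 28.6 g/m³.

28.6 g/m³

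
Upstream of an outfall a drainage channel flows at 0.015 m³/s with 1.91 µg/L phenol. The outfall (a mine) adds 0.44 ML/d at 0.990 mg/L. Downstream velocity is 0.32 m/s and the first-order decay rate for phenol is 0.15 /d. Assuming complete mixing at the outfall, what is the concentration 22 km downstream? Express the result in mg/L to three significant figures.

0.224 mg/L

0.44 ML/d = 0.005093 m³/s.
1.91 µg/L = 0.00191 mg/L.
After complete mixing, C₀ = (0.005093·0.99 + 0.015·0.00191) / 0.02009 = 0.2523 mg/L.
Travel time t = 2.2e+04 m / 0.32 m/s = 6.875e+04 s = 0.7957 d.
C = 0.2523·exp(−0.15·0.7957) = 0.2523·0.8875 = 0.224 mg/L.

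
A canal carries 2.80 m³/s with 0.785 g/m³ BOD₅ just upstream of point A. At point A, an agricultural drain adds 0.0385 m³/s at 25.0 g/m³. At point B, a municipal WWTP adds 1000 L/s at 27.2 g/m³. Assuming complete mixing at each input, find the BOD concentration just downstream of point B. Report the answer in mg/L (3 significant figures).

7.91 mg/L

After input A: C = (2.8·0.785 + 0.0385·25) / 2.838 = 1.113 mg/L.
1000 L/s = 1 m³/s.
After input B: C = (2.838·1.113 + 1·27.2) / 3.838 = 7.909 mg/L.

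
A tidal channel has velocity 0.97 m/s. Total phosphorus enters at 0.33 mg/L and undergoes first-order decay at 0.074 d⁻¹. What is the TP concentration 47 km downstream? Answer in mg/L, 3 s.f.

Travel time t = 47 km / 0.97 m/s = 4.7e+04/0.97 = 4.845e+04 s = 0.5608 d.
First-order decay: C = 0.33·exp(−0.074·0.5608) = 0.33·0.9593 = 0.3166 mg/L.

0.317 mg/L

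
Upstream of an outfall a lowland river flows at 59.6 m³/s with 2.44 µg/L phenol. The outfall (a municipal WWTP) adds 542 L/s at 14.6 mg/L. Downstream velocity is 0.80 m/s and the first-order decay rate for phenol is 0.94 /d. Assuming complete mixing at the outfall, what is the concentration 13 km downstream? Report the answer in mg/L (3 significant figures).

542 L/s = 0.542 m³/s.
2.44 µg/L = 0.00244 mg/L.
After complete mixing, C₀ = (0.542·14.6 + 59.6·0.00244) / 60.14 = 0.134 mg/L.
Travel time t = 1.3e+04 m / 0.80 m/s = 1.625e+04 s = 0.1881 d.
C = 0.134·exp(−0.94·0.1881) = 0.134·0.838 = 0.1123 mg/L.

0.112 mg/L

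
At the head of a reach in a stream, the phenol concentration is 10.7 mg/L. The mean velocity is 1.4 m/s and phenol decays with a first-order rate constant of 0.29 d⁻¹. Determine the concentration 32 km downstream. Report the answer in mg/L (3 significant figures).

Travel time t = 32 km / 1.4 m/s = 3.2e+04/1.4 = 2.286e+04 s = 0.2646 d.
First-order decay: C = 10.7·exp(−0.29·0.2646) = 10.7·0.9261 = 9.91 mg/L.

9.91 mg/L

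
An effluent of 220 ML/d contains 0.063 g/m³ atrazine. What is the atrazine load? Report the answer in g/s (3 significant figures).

0.160 g/s

220 ML/d = 2.546 m³/s.
Mass flux = Q·C = 2.546 m³/s × 0.063 g/m³ = 0.1604 g/s.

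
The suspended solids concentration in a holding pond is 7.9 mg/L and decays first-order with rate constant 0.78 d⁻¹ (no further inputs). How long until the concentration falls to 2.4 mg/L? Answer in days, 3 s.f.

1.53 d

t = ln(C₀/C)/k = ln(7.9/2.4)/0.78 = 1.191/0.78 = 1.527 d.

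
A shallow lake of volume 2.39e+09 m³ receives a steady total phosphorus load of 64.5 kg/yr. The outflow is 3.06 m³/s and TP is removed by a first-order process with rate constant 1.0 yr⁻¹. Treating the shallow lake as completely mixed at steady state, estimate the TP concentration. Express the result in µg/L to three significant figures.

Outflow Q = 3.06 m³/s × 3.156e+07 s/yr = 9.657e+07 m³/yr.
Steady-state CSTR mass balance: W = Q·C + k·V·C, so C = W/(Q + kV).
Q + kV = 9.657e+07 + 1.0·2.39e+09 = 2.487e+09 m³/yr.
C = 64.5/2.487e+09 = 2.594e-08 kg/m³ = 2.594e-05 mg/L = 0.02594 µg/L.

0.0259 µg/L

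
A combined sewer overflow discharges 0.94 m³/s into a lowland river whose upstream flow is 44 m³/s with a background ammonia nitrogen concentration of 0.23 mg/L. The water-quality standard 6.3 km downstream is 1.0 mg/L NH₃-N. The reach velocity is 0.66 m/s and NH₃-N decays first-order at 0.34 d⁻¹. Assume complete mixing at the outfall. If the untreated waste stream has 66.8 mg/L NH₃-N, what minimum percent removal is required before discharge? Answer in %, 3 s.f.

41.8 %

Travel time to the compliance point: t = 6300/0.66 = 9545 s = 0.1105 d; decay factor exp(−0.34·0.1105) = 0.9631.
So the concentration just after mixing may be at most 1/0.9631 = 1.038 mg/L.
Mass balance: 1.038·44.94 = 0.94·Cₑ + 44·0.23.
Cₑ = (46.66 − 10.12) / 0.94 = 38.87 mg/L.
Required removal = 1 − 38.87/66.8 = 41.81 %.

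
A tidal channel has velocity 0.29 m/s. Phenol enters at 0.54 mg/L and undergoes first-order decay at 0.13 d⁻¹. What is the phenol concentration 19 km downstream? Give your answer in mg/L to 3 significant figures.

0.489 mg/L

Travel time t = 19 km / 0.29 m/s = 1.9e+04/0.29 = 6.552e+04 s = 0.7583 d.
First-order decay: C = 0.54·exp(−0.13·0.7583) = 0.54·0.9061 = 0.4893 mg/L.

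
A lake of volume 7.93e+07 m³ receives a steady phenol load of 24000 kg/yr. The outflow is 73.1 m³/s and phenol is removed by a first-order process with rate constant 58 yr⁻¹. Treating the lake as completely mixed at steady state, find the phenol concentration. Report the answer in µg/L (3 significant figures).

Outflow Q = 73.1 m³/s × 3.156e+07 s/yr = 2.307e+09 m³/yr.
Steady-state CSTR mass balance: W = Q·C + k·V·C, so C = W/(Q + kV).
Q + kV = 2.307e+09 + 58·7.93e+07 = 6.906e+09 m³/yr.
C = 24000/6.906e+09 = 3.475e-06 kg/m³ = 0.003475 mg/L = 3.475 µg/L.

3.48 µg/L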